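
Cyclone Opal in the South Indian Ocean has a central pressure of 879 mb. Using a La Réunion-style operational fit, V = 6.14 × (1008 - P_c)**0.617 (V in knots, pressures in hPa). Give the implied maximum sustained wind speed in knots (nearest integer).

123 kt

ΔP = 1008 − 879 = 129 mb.
129^0.617 ≈ 20.056.
V ≈ 6.14 × 20.056 ≈ 123.1 kt.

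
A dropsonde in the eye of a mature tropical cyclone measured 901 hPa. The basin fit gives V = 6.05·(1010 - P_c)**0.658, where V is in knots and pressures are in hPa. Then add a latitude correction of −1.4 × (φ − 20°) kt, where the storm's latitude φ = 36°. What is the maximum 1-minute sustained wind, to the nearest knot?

110 kt

ΔP = 1010 − 901 = 109 hPa.
109^0.658 ≈ 21.909.
V ≈ 6.05 × 21.909 ≈ 132.6 kt.
Latitude correction: −1.4 × (36 − 20) = -22.4 kt.
Corrected V ≈ 110.2 kt → 110 kt.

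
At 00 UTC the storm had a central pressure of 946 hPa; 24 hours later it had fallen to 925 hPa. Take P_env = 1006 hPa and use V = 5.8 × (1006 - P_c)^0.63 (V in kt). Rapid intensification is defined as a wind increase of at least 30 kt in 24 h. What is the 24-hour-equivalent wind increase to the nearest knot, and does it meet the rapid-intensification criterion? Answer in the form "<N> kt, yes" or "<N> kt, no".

16 kt, no

V₁: ΔP = 60, V ≈ 5.8 × 60^0.63 ≈ 76.50 kt.
V₂: ΔP = 81, V ≈ 5.8 × 81^0.63 ≈ 92.42 kt.
ΔV over 24 h = 15.92 kt → 24 h equivalent = 15.92 × 24/24 ≈ 15.92 kt.
16 kt < 30 kt ⇒ not rapid intensification.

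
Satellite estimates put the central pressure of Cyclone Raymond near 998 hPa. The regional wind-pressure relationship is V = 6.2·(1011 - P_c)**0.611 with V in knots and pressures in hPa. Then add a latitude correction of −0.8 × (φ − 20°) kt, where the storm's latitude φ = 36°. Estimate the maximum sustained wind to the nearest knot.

17 kt

ΔP = 1011 − 998 = 13 hPa.
13^0.611 ≈ 4.793.
V ≈ 6.2 × 4.793 ≈ 29.7 kt.
Latitude correction: −0.8 × (36 − 20) = -12.8 kt.
Corrected V ≈ 16.9 kt → 17 kt.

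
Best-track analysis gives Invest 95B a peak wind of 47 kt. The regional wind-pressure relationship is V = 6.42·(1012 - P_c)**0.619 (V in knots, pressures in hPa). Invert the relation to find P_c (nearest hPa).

987 hPa

ΔP = (V / 6.42)^(1/0.619) = (47/6.42)^1.616.
47/6.42 = 7.321; 7.321^1.616 ≈ 24.93 hPa.
P_c = 1012 − 24.93 = 987.07 ≈ 987 hPa.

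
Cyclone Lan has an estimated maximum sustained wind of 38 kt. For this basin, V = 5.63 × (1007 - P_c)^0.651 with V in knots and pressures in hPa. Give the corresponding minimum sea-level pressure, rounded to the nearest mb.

ΔP = (V / 5.63)^(1/0.651) = (38/5.63)^1.536.
38/5.63 = 6.750; 6.750^1.536 ≈ 18.79 mb.
P_c = 1007 − 18.79 = 988.21 ≈ 988 mb.

988 mb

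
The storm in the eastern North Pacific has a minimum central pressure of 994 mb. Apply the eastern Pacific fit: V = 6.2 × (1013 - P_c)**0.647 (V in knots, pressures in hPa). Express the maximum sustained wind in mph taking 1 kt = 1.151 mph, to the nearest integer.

ΔP = 1013 − 994 = 19 mb.
V ≈ 6.2 × 19^0.647 = 6.2 × 6.720 ≈ 41.662 kt.
41.662 × 1.151 ≈ 47.95 mph → 48 mph.

48 mph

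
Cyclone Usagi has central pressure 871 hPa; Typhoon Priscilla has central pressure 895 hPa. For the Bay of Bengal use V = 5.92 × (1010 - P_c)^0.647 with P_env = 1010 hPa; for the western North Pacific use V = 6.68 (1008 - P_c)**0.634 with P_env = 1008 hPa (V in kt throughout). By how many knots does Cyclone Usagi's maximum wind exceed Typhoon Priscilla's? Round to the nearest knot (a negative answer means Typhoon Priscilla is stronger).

Cyclone Usagi: ΔP = 139; V ≈ 5.92 × 139^0.647 ≈ 144.16 kt.
Typhoon Priscilla: ΔP = 113; V ≈ 6.68 × 113^0.634 ≈ 133.79 kt.
Difference ≈ 144.16 − 133.79 = 10.37 → 10 kt.

10 kt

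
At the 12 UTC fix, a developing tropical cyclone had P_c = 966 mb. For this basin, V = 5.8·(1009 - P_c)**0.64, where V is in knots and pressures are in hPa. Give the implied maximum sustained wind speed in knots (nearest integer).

64 kt

ΔP = 1009 − 966 = 43 mb.
43^0.64 ≈ 11.102.
V ≈ 5.8 × 11.102 ≈ 64.4 kt.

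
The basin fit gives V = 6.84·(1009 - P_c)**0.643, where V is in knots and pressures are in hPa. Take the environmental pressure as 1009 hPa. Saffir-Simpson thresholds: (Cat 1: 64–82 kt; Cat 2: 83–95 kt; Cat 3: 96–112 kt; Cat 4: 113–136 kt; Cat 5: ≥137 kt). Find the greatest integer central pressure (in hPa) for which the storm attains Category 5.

903 hPa

Category 5 begins at V = 137 kt.
Required ΔP = (137/6.84)^(1/0.643) = 20.029^1.555 ≈ 105.77 hPa.
P_c ≤ 1009 − 105.77 = 903.23, so the highest integer P_c is 903 hPa.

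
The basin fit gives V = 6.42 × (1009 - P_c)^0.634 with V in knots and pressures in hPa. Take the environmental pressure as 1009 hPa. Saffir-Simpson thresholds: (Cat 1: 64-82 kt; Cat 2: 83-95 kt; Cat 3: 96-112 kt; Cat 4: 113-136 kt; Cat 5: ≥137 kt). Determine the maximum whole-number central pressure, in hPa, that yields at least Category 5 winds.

Category 5 begins at V = 137 kt.
Required ΔP = (137/6.42)^(1/0.634) = 21.340^1.577 ≈ 124.88 hPa.
P_c ≤ 1009 − 124.88 = 884.12, so the highest integer P_c is 884 hPa.

884 hPa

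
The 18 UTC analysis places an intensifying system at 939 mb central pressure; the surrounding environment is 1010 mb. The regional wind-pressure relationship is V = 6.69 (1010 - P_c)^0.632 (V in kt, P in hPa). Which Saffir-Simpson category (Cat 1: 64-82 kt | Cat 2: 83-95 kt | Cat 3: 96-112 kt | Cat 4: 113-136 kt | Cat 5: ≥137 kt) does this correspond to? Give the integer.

3

ΔP = 1010 − 939 = 71 mb.
V ≈ 6.69 × 71^0.632 = 6.69 × 14.79 ≈ 99 kt.
99 kt falls in the Category 3 band.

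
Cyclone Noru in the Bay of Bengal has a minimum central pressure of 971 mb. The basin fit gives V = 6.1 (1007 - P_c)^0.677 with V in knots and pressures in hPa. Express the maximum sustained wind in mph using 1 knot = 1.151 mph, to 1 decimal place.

79.4 mph

ΔP = 1007 − 971 = 36 mb.
V ≈ 6.1 × 36^0.677 = 6.1 × 11.314 ≈ 69.015 kt.
69.015 × 1.151 ≈ 79.44 mph → 79.4 mph.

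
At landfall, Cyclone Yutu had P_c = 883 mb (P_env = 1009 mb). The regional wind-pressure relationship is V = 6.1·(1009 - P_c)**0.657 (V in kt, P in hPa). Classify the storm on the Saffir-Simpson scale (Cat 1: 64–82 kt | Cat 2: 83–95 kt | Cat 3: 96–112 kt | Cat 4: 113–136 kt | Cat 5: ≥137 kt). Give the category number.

ΔP = 1009 − 883 = 126 mb.
V ≈ 6.1 × 126^0.657 = 6.1 × 23.99 ≈ 146 kt.
146 kt falls in the Category 5 band.

5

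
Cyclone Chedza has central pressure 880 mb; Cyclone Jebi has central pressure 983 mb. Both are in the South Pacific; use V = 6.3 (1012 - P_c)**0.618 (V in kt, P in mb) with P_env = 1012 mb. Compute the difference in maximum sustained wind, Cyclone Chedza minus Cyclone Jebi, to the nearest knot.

78 kt

Cyclone Chedza: ΔP = 132; V ≈ 6.3 × 132^0.618 ≈ 128.78 kt.
Cyclone Jebi: ΔP = 29; V ≈ 6.3 × 29^0.618 ≈ 50.48 kt.
Difference ≈ 128.78 − 50.48 = 78.30 → 78 kt.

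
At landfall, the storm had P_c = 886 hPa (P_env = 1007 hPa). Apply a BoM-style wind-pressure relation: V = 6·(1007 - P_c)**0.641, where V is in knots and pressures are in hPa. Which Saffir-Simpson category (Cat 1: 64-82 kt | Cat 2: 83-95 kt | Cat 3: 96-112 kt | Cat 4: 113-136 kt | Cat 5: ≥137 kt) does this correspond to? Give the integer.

4

ΔP = 1007 − 886 = 121 hPa.
V ≈ 6 × 121^0.641 = 6 × 21.63 ≈ 130 kt.
130 kt falls in the Category 4 band.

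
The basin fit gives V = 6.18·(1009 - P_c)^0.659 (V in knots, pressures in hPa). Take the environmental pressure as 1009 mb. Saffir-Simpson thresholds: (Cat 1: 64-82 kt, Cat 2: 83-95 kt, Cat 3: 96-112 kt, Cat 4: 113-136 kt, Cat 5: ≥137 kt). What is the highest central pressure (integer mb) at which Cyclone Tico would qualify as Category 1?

Category 1 begins at V = 64 kt.
Required ΔP = (64/6.18)^(1/0.659) = 10.356^1.517 ≈ 34.71 mb.
P_c ≤ 1009 − 34.71 = 974.29, so the highest integer P_c is 974 mb.

974 mb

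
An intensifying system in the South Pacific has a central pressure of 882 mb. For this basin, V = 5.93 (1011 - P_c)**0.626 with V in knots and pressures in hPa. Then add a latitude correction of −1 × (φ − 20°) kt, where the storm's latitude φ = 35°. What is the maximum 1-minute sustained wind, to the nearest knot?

ΔP = 1011 − 882 = 129 mb.
129^0.626 ≈ 20.952.
V ≈ 5.93 × 20.952 ≈ 124.2 kt.
Latitude correction: −1 × (35 − 20) = -15 kt.
Corrected V ≈ 109.2 kt → 109 kt.

109 kt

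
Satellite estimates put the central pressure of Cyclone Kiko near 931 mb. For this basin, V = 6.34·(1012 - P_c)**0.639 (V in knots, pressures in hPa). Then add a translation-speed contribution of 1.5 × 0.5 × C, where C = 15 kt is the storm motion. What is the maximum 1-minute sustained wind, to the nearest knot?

116 kt

ΔP = 1012 − 931 = 81 mb.
81^0.639 ≈ 16.578.
V ≈ 6.34 × 16.578 ≈ 105.1 kt.
Translation term: 1.5 × 0.5 × 15 = 11.25 kt.
Corrected V ≈ 116.35 kt → 116 kt.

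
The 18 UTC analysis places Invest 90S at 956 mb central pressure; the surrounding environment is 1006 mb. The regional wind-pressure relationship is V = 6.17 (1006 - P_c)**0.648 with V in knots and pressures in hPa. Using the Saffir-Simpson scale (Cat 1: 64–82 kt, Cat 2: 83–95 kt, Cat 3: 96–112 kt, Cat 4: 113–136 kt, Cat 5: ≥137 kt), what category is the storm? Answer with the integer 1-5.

ΔP = 1006 − 956 = 50 mb.
V ≈ 6.17 × 50^0.648 = 6.17 × 12.62 ≈ 78 kt.
78 kt falls in the Category 1 band.

1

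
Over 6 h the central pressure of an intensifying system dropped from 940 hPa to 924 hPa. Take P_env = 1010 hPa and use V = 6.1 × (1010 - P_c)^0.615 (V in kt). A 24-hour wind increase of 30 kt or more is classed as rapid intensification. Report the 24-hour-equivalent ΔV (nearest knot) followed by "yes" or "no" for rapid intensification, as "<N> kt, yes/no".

45 kt, yes

V₁: ΔP = 70, V ≈ 6.1 × 70^0.615 ≈ 83.19 kt.
V₂: ΔP = 86, V ≈ 6.1 × 86^0.615 ≈ 94.42 kt.
ΔV over 6 h = 11.23 kt → 24 h equivalent = 11.23 × 24/6 ≈ 44.92 kt.
45 kt ≥ 30 kt ⇒ rapid intensification.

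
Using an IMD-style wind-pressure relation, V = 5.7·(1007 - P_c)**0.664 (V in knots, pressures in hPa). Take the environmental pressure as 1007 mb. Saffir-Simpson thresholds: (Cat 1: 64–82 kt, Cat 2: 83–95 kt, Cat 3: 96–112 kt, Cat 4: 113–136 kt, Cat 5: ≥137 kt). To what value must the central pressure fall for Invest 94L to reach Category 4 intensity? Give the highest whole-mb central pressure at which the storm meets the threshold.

917 mb

Category 4 begins at V = 113 kt.
Required ΔP = (113/5.7)^(1/0.664) = 19.825^1.506 ≈ 89.87 mb.
P_c ≤ 1007 − 89.87 = 917.13, so the highest integer P_c is 917 mb.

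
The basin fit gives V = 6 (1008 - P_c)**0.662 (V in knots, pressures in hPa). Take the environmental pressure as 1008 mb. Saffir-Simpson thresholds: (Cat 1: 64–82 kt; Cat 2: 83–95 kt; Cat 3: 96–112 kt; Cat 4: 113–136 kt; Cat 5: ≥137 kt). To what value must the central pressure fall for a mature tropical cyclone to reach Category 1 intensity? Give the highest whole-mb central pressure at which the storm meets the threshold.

Category 1 begins at V = 64 kt.
Required ΔP = (64/6)^(1/0.662) = 10.667^1.511 ≈ 35.72 mb.
P_c ≤ 1008 − 35.72 = 972.28, so the highest integer P_c is 972 mb.

972 mb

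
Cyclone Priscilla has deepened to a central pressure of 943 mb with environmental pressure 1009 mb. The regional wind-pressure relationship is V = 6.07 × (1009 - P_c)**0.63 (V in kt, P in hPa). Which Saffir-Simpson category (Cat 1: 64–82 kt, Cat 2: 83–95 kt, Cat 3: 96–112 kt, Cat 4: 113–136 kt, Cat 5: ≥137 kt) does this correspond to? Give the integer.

ΔP = 1009 − 943 = 66 mb.
V ≈ 6.07 × 66^0.63 = 6.07 × 14.01 ≈ 85 kt.
85 kt falls in the Category 2 band.

2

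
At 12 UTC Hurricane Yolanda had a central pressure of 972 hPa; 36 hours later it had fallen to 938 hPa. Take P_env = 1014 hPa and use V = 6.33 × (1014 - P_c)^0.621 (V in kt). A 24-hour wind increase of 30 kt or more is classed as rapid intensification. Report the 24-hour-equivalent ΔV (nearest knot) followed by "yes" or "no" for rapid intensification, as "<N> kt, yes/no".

19 kt, no

V₁: ΔP = 42, V ≈ 6.33 × 42^0.621 ≈ 64.48 kt.
V₂: ΔP = 76, V ≈ 6.33 × 76^0.621 ≈ 93.19 kt.
ΔV over 36 h = 28.71 kt → 24 h equivalent = 28.71 × 24/36 ≈ 19.14 kt.
19 kt < 30 kt ⇒ not rapid intensification.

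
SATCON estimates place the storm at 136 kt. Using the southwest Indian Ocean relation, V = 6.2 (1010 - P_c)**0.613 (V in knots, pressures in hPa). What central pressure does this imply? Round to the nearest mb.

ΔP = (V / 6.2)^(1/0.613) = (136/6.2)^1.631.
136/6.2 = 21.935; 21.935^1.631 ≈ 154.11 mb.
P_c = 1010 − 154.11 = 855.89 ≈ 856 mb.

856 mb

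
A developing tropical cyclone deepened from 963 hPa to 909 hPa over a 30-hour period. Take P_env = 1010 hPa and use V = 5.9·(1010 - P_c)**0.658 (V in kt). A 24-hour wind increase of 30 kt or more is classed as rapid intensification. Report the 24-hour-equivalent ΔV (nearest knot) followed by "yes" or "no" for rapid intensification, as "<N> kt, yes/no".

39 kt, yes

V₁: ΔP = 47, V ≈ 5.9 × 47^0.658 ≈ 74.32 kt.
V₂: ΔP = 101, V ≈ 5.9 × 101^0.658 ≈ 122.94 kt.
ΔV over 30 h = 48.62 kt → 24 h equivalent = 48.62 × 24/30 ≈ 38.90 kt.
39 kt ≥ 30 kt ⇒ rapid intensification.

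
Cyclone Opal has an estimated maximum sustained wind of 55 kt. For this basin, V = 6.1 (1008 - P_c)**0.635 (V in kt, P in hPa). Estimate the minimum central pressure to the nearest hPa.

976 hPa

ΔP = (V / 6.1)^(1/0.635) = (55/6.1)^1.575.
55/6.1 = 9.016; 9.016^1.575 ≈ 31.91 hPa.
P_c = 1008 − 31.91 = 976.09 ≈ 976 hPa.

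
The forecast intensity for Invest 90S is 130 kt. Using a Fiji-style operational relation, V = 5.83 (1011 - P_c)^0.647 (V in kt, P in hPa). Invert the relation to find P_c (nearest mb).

890 mb

ΔP = (V / 5.83)^(1/0.647) = (130/5.83)^1.546.
130/5.83 = 22.298; 22.298^1.546 ≈ 121.31 mb.
P_c = 1011 − 121.31 = 889.69 ≈ 890 mb.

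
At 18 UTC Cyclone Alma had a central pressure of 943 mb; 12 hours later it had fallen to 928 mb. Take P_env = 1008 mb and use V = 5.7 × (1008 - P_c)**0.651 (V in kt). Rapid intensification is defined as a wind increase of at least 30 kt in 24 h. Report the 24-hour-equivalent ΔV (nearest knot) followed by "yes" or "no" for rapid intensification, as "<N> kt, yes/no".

V₁: ΔP = 65, V ≈ 5.7 × 65^0.651 ≈ 86.31 kt.
V₂: ΔP = 80, V ≈ 5.7 × 80^0.651 ≈ 98.81 kt.
ΔV over 12 h = 12.50 kt → 24 h equivalent = 12.50 × 24/12 ≈ 25.00 kt.
25 kt < 30 kt ⇒ not rapid intensification.

25 kt, no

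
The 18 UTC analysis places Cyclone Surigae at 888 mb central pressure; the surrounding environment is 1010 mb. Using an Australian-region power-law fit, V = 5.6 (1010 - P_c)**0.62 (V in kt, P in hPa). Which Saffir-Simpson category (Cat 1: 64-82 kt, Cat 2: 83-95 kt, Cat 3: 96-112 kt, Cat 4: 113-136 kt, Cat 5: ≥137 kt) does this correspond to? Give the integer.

3

ΔP = 1010 − 888 = 122 mb.
V ≈ 5.6 × 122^0.62 = 5.6 × 19.66 ≈ 110 kt.
110 kt falls in the Category 3 band.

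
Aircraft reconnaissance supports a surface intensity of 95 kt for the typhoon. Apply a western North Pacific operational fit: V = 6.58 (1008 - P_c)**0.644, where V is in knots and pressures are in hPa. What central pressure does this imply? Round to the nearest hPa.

ΔP = (V / 6.58)^(1/0.644) = (95/6.58)^1.553.
95/6.58 = 14.438; 14.438^1.553 ≈ 63.16 hPa.
P_c = 1008 − 63.16 = 944.84 ≈ 945 hPa.

945 hPa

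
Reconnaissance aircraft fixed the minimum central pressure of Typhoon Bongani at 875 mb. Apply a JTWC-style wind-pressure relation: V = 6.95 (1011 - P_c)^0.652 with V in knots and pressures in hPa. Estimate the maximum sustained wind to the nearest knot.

171 kt

ΔP = 1011 − 875 = 136 mb.
136^0.652 ≈ 24.607.
V ≈ 6.95 × 24.607 ≈ 171.0 kt.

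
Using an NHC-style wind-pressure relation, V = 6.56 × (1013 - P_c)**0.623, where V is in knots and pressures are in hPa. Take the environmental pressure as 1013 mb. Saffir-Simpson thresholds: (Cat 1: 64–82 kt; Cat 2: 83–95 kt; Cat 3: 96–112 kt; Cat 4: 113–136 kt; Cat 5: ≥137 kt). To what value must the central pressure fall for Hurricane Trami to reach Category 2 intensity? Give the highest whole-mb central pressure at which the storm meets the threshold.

Category 2 begins at V = 83 kt.
Required ΔP = (83/6.56)^(1/0.623) = 12.652^1.605 ≈ 58.77 mb.
P_c ≤ 1013 − 58.77 = 954.23, so the highest integer P_c is 954 mb.

954 mb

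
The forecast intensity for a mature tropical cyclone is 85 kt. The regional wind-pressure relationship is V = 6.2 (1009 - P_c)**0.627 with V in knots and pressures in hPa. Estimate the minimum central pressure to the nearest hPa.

ΔP = (V / 6.2)^(1/0.627) = (85/6.2)^1.595.
85/6.2 = 13.710; 13.710^1.595 ≈ 65.08 hPa.
P_c = 1009 − 65.08 = 943.92 ≈ 944 hPa.

944 hPa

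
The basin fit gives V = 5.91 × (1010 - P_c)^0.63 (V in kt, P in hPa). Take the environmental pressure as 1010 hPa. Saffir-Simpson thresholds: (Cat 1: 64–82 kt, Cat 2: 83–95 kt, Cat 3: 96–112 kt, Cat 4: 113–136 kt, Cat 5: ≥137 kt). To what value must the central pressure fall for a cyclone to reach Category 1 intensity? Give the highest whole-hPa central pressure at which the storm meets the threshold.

Category 1 begins at V = 64 kt.
Required ΔP = (64/5.91)^(1/0.63) = 10.829^1.587 ≈ 43.87 hPa.
P_c ≤ 1010 − 43.87 = 966.13, so the highest integer P_c is 966 hPa.

966 hPa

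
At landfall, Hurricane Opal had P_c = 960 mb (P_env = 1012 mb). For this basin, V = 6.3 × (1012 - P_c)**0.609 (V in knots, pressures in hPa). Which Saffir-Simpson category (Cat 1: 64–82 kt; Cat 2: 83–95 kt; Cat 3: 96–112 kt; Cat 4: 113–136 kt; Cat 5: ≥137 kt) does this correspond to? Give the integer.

1

ΔP = 1012 − 960 = 52 mb.
V ≈ 6.3 × 52^0.609 = 6.3 × 11.09 ≈ 70 kt.
70 kt falls in the Category 1 band.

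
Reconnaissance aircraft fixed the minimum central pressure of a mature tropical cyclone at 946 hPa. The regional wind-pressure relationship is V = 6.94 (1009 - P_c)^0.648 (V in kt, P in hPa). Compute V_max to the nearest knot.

102 kt

ΔP = 1009 − 946 = 63 hPa.
63^0.648 ≈ 14.655.
V ≈ 6.94 × 14.655 ≈ 101.7 kt.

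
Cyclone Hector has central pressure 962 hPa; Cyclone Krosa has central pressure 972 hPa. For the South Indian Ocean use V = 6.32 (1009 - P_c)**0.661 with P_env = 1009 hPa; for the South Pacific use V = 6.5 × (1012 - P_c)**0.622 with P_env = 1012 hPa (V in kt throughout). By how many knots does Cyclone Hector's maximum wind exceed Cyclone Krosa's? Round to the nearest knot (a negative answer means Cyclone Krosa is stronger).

Cyclone Hector: ΔP = 47; V ≈ 6.32 × 47^0.661 ≈ 80.53 kt.
Cyclone Krosa: ΔP = 40; V ≈ 6.5 × 40^0.622 ≈ 64.48 kt.
Difference ≈ 80.53 − 64.48 = 16.05 → 16 kt.

16 kt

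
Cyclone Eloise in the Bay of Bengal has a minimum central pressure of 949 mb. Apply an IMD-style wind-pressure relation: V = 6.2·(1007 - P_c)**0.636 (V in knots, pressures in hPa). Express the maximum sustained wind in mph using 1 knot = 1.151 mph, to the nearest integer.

ΔP = 1007 − 949 = 58 mb.
V ≈ 6.2 × 58^0.636 = 6.2 × 13.229 ≈ 82.022 kt.
82.022 × 1.151 ≈ 94.41 mph → 94 mph.

94 mph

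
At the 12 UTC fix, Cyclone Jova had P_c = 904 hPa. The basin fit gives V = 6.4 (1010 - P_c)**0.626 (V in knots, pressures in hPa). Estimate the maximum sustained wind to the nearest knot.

119 kt

ΔP = 1010 − 904 = 106 hPa.
106^0.626 ≈ 18.529.
V ≈ 6.4 × 18.529 ≈ 118.6 kt.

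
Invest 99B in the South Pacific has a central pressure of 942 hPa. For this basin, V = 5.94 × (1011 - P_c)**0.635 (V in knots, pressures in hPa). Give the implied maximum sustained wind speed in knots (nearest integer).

ΔP = 1011 − 942 = 69 hPa.
69^0.635 ≈ 14.712.
V ≈ 5.94 × 14.712 ≈ 87.4 kt.

87 kt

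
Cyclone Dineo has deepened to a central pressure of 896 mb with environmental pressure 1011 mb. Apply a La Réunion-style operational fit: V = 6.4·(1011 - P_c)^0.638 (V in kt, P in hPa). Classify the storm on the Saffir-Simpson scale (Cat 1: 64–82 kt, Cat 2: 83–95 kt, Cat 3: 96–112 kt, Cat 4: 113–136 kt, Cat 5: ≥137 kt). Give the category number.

ΔP = 1011 − 896 = 115 mb.
V ≈ 6.4 × 115^0.638 = 6.4 × 20.64 ≈ 132 kt.
132 kt falls in the Category 4 band.

4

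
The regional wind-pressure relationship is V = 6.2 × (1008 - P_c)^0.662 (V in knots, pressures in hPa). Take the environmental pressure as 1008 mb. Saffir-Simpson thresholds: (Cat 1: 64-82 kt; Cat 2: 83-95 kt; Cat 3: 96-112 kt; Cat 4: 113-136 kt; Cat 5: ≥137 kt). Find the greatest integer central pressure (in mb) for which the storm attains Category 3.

945 mb

Category 3 begins at V = 96 kt.
Required ΔP = (96/6.2)^(1/0.662) = 15.484^1.511 ≈ 62.72 mb.
P_c ≤ 1008 − 62.72 = 945.28, so the highest integer P_c is 945 mb.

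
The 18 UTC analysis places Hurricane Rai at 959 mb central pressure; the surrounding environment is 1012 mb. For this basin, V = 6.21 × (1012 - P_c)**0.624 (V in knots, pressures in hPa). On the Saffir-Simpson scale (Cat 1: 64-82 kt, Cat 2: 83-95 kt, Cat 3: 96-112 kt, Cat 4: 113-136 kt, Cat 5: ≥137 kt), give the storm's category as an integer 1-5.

ΔP = 1012 − 959 = 53 mb.
V ≈ 6.21 × 53^0.624 = 6.21 × 11.91 ≈ 74 kt.
74 kt falls in the Category 1 band.

1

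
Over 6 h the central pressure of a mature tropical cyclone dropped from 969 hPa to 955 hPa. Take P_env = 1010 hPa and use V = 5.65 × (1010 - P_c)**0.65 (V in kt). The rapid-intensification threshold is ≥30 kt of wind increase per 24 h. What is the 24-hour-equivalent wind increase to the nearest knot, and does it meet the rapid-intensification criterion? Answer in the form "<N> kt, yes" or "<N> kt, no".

V₁: ΔP = 41, V ≈ 5.65 × 41^0.65 ≈ 63.15 kt.
V₂: ΔP = 55, V ≈ 5.65 × 55^0.65 ≈ 76.43 kt.
ΔV over 6 h = 13.28 kt → 24 h equivalent = 13.28 × 24/6 ≈ 53.12 kt.
53 kt ≥ 30 kt ⇒ rapid intensification.

53 kt, yes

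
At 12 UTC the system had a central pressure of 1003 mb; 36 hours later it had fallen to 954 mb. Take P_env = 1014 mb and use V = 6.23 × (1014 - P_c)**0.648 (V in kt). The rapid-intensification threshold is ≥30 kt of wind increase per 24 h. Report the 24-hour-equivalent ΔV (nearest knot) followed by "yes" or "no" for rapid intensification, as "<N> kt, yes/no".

39 kt, yes

V₁: ΔP = 11, V ≈ 6.23 × 11^0.648 ≈ 29.47 kt.
V₂: ΔP = 60, V ≈ 6.23 × 60^0.648 ≈ 88.46 kt.
ΔV over 36 h = 58.99 kt → 24 h equivalent = 58.99 × 24/36 ≈ 39.33 kt.
39 kt ≥ 30 kt ⇒ rapid intensification.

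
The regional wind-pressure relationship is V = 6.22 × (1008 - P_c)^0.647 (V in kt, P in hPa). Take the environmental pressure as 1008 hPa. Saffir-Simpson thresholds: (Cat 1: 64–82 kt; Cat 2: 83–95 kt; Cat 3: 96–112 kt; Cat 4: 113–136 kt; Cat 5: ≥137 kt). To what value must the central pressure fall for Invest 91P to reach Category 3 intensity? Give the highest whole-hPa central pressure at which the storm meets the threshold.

Category 3 begins at V = 96 kt.
Required ΔP = (96/6.22)^(1/0.647) = 15.434^1.546 ≈ 68.69 hPa.
P_c ≤ 1008 − 68.69 = 939.31, so the highest integer P_c is 939 hPa.

939 hPa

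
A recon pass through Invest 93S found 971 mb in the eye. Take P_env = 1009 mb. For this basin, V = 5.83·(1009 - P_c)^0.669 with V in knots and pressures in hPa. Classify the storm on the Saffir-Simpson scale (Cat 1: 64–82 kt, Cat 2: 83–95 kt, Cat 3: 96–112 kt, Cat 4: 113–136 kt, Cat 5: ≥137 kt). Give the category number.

ΔP = 1009 − 971 = 38 mb.
V ≈ 5.83 × 38^0.669 = 5.83 × 11.40 ≈ 66 kt.
66 kt falls in the Category 1 band.

1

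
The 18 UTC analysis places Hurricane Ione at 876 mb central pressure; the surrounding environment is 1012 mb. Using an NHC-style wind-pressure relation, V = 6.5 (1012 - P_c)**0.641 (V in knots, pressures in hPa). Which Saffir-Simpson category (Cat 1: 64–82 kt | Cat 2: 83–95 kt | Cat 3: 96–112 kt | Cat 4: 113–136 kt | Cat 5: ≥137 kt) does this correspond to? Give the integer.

5

ΔP = 1012 − 876 = 136 mb.
V ≈ 6.5 × 136^0.641 = 6.5 × 23.31 ≈ 152 kt.
152 kt falls in the Category 5 band.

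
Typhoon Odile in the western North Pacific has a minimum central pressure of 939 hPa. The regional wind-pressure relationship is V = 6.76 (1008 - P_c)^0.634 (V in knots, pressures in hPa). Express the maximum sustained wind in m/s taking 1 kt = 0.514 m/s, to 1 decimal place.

ΔP = 1008 − 939 = 69 hPa.
V ≈ 6.76 × 69^0.634 = 6.76 × 14.650 ≈ 99.032 kt.
99.032 × 0.514 ≈ 50.90 m/s → 50.9 m/s.

50.9 m/s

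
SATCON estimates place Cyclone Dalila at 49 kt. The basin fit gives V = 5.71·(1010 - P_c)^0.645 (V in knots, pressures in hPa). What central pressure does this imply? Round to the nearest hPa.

ΔP = (V / 5.71)^(1/0.645) = (49/5.71)^1.550.
49/5.71 = 8.581; 8.581^1.550 ≈ 28.01 hPa.
P_c = 1010 − 28.01 = 981.99 ≈ 982 hPa.

982 hPa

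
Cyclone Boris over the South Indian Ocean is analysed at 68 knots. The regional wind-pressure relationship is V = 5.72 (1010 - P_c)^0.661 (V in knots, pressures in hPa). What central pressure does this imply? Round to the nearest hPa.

ΔP = (V / 5.72)^(1/0.661) = (68/5.72)^1.513.
68/5.72 = 11.888; 11.888^1.513 ≈ 42.32 hPa.
P_c = 1010 − 42.32 = 967.68 ≈ 968 hPa.

968 hPa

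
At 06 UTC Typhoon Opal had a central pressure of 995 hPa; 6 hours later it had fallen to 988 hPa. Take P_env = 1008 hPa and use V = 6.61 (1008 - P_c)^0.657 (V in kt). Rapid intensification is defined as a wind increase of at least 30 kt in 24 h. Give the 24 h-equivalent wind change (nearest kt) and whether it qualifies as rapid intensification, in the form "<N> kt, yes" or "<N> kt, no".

V₁: ΔP = 13, V ≈ 6.61 × 13^0.657 ≈ 35.65 kt.
V₂: ΔP = 20, V ≈ 6.61 × 20^0.657 ≈ 47.31 kt.
ΔV over 6 h = 11.66 kt → 24 h equivalent = 11.66 × 24/6 ≈ 46.64 kt.
47 kt ≥ 30 kt ⇒ rapid intensification.

47 kt, yes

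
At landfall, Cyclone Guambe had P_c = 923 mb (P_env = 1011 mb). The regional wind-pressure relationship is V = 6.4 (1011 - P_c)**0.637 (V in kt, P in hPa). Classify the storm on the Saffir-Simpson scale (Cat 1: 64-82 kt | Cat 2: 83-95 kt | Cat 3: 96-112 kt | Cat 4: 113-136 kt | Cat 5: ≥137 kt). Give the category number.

ΔP = 1011 − 923 = 88 mb.
V ≈ 6.4 × 88^0.637 = 6.4 × 17.32 ≈ 111 kt.
111 kt falls in the Category 3 band.

3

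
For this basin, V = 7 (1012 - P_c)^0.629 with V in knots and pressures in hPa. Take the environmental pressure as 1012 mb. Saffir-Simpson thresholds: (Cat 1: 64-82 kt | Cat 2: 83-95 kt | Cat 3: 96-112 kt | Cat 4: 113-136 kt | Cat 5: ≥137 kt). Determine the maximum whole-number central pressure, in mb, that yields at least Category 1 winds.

Category 1 begins at V = 64 kt.
Required ΔP = (64/7)^(1/0.629) = 9.143^1.590 ≈ 33.73 mb.
P_c ≤ 1012 − 33.73 = 978.27, so the highest integer P_c is 978 mb.

978 mb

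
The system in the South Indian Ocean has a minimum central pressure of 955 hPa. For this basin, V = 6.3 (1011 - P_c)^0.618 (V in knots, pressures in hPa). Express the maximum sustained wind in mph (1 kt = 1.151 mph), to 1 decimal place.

ΔP = 1011 − 955 = 56 hPa.
V ≈ 6.3 × 56^0.618 = 6.3 × 12.033 ≈ 75.809 kt.
75.809 × 1.151 ≈ 87.26 mph → 87.3 mph.

87.3 mph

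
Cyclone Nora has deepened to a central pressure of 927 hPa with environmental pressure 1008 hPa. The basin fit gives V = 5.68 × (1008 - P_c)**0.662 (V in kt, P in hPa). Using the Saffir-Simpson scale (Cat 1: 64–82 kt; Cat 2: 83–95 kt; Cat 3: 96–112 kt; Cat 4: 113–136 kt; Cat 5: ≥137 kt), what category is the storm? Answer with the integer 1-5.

ΔP = 1008 − 927 = 81 hPa.
V ≈ 5.68 × 81^0.662 = 5.68 × 18.34 ≈ 104 kt.
104 kt falls in the Category 3 band.

3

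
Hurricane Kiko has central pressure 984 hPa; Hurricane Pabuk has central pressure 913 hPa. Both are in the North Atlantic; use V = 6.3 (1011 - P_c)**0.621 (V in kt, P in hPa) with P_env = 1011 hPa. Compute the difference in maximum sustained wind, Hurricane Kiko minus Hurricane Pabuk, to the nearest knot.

-60 kt

Hurricane Kiko: ΔP = 27; V ≈ 6.3 × 27^0.621 ≈ 48.78 kt.
Hurricane Pabuk: ΔP = 98; V ≈ 6.3 × 98^0.621 ≈ 108.62 kt.
Difference ≈ 48.78 − 108.62 = -59.84 → -60 kt.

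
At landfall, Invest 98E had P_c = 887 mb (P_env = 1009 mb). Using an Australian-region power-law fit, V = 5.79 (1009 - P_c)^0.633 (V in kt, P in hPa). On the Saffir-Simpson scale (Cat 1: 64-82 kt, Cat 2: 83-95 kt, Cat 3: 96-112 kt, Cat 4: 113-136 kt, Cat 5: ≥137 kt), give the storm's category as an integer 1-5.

ΔP = 1009 − 887 = 122 mb.
V ≈ 5.79 × 122^0.633 = 5.79 × 20.93 ≈ 121 kt.
121 kt falls in the Category 4 band.

4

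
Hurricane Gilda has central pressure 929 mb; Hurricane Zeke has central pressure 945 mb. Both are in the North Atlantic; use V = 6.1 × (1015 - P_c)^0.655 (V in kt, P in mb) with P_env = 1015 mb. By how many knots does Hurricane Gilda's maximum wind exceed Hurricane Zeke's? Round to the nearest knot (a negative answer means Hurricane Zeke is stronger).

Hurricane Gilda: ΔP = 86; V ≈ 6.1 × 86^0.655 ≈ 112.83 kt.
Hurricane Zeke: ΔP = 70; V ≈ 6.1 × 70^0.655 ≈ 98.60 kt.
Difference ≈ 112.83 − 98.60 = 14.23 → 14 kt.

14 kt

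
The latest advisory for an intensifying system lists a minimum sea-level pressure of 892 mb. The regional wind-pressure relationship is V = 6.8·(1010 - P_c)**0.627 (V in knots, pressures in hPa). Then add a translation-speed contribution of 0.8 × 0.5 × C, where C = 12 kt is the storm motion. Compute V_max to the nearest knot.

140 kt

ΔP = 1010 − 892 = 118 mb.
118^0.627 ≈ 19.910.
V ≈ 6.8 × 19.910 ≈ 135.4 kt.
Translation term: 0.8 × 0.5 × 12 = 4.8 kt.
Corrected V ≈ 140.2 kt → 140 kt.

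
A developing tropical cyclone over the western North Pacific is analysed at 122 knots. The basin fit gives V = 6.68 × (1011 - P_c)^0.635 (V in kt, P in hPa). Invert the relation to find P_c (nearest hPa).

ΔP = (V / 6.68)^(1/0.635) = (122/6.68)^1.575.
122/6.68 = 18.263; 18.263^1.575 ≈ 96.99 hPa.
P_c = 1011 − 96.99 = 914.01 ≈ 914 hPa.

914 hPa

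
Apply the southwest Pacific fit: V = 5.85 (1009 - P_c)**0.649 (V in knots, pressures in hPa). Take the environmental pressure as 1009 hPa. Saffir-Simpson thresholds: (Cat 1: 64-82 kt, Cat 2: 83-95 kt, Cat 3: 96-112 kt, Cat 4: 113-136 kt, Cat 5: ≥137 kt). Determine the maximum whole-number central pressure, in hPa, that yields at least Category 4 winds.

Category 4 begins at V = 113 kt.
Required ΔP = (113/5.85)^(1/0.649) = 19.316^1.541 ≈ 95.81 hPa.
P_c ≤ 1009 − 95.81 = 913.19, so the highest integer P_c is 913 hPa.

913 hPa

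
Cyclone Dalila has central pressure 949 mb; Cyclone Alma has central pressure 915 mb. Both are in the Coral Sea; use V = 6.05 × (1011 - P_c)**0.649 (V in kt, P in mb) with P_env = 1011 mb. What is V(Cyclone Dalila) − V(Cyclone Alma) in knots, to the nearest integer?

Cyclone Dalila: ΔP = 62; V ≈ 6.05 × 62^0.649 ≈ 88.11 kt.
Cyclone Alma: ΔP = 96; V ≈ 6.05 × 96^0.649 ≈ 117.02 kt.
Difference ≈ 88.11 − 117.02 = -28.91 → -29 kt.

-29 kt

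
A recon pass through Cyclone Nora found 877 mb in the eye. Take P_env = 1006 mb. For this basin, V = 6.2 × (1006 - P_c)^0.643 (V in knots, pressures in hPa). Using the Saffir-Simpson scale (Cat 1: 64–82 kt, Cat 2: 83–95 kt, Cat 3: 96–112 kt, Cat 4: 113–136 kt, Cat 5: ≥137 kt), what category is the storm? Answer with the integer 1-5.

ΔP = 1006 − 877 = 129 mb.
V ≈ 6.2 × 129^0.643 = 6.2 × 22.76 ≈ 141 kt.
141 kt falls in the Category 5 band.

5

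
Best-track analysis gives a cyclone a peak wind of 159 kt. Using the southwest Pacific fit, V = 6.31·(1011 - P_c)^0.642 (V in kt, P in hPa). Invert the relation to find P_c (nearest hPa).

ΔP = (V / 6.31)^(1/0.642) = (159/6.31)^1.558.
159/6.31 = 25.198; 25.198^1.558 ≈ 152.34 hPa.
P_c = 1011 − 152.34 = 858.66 ≈ 859 hPa.

859 hPa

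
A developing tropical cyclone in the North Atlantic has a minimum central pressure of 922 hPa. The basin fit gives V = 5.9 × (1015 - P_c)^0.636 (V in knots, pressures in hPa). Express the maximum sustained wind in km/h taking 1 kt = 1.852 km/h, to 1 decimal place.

195.2 km/h

ΔP = 1015 − 922 = 93 hPa.
V ≈ 5.9 × 93^0.636 = 5.9 × 17.863 ≈ 105.392 kt.
105.392 × 1.852 ≈ 195.19 km/h → 195.2 km/h.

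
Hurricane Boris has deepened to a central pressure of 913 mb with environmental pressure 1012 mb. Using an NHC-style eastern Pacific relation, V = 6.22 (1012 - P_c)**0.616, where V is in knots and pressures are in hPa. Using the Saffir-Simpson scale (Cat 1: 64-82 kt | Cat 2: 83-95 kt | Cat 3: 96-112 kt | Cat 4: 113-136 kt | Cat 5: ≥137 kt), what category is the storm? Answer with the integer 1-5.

3

ΔP = 1012 − 913 = 99 mb.
V ≈ 6.22 × 99^0.616 = 6.22 × 16.96 ≈ 105 kt.
105 kt falls in the Category 3 band.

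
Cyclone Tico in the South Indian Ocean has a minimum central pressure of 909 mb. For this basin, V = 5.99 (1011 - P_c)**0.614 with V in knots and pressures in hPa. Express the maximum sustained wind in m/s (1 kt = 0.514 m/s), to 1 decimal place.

52.7 m/s

ΔP = 1011 − 909 = 102 mb.
V ≈ 5.99 × 102^0.614 = 5.99 × 17.111 ≈ 102.496 kt.
102.496 × 0.514 ≈ 52.68 m/s → 52.7 m/s.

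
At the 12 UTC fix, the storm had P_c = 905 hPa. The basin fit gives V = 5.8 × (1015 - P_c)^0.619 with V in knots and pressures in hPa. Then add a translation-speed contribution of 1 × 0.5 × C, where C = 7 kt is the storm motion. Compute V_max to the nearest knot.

110 kt

ΔP = 1015 − 905 = 110 hPa.
110^0.619 ≈ 18.349.
V ≈ 5.8 × 18.349 ≈ 106.4 kt.
Translation term: 1 × 0.5 × 7 = 3.5 kt.
Corrected V ≈ 109.9 kt → 110 kt.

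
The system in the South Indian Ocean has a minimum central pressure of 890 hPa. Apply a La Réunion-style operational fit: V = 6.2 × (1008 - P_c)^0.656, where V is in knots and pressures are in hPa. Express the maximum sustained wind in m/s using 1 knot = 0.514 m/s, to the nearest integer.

73 m/s

ΔP = 1008 − 890 = 118 hPa.
V ≈ 6.2 × 118^0.656 = 6.2 × 22.864 ≈ 141.758 kt.
141.758 × 0.514 ≈ 72.86 m/s → 73 m/s.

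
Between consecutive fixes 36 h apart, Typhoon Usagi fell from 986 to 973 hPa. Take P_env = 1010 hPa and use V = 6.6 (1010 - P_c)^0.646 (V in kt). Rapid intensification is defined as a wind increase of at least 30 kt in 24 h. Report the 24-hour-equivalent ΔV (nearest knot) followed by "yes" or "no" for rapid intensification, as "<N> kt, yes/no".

V₁: ΔP = 24, V ≈ 6.6 × 24^0.646 ≈ 51.42 kt.
V₂: ΔP = 37, V ≈ 6.6 × 37^0.646 ≈ 68.01 kt.
ΔV over 36 h = 16.59 kt → 24 h equivalent = 16.59 × 24/36 ≈ 11.06 kt.
11 kt < 30 kt ⇒ not rapid intensification.

11 kt, no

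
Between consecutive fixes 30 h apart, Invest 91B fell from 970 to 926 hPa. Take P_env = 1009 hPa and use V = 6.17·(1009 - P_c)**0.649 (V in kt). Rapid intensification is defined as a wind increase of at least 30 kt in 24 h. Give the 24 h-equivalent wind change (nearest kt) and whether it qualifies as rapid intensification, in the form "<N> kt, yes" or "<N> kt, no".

V₁: ΔP = 39, V ≈ 6.17 × 39^0.649 ≈ 66.51 kt.
V₂: ΔP = 83, V ≈ 6.17 × 83^0.649 ≈ 108.58 kt.
ΔV over 30 h = 42.07 kt → 24 h equivalent = 42.07 × 24/30 ≈ 33.66 kt.
34 kt ≥ 30 kt ⇒ rapid intensification.

34 kt, yes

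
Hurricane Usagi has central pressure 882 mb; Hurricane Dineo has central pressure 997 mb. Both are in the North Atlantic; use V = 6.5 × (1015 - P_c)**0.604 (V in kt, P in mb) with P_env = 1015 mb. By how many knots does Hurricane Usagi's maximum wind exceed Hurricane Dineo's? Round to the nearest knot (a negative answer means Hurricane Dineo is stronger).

87 kt

Hurricane Usagi: ΔP = 133; V ≈ 6.5 × 133^0.604 ≈ 124.66 kt.
Hurricane Dineo: ΔP = 18; V ≈ 6.5 × 18^0.604 ≈ 37.25 kt.
Difference ≈ 124.66 − 37.25 = 87.41 → 87 kt.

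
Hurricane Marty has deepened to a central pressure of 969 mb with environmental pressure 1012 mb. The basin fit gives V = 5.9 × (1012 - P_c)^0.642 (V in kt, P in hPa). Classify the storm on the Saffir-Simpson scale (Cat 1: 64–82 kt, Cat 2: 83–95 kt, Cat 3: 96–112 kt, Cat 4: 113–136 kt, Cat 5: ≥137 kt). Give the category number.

ΔP = 1012 − 969 = 43 mb.
V ≈ 5.9 × 43^0.642 = 5.9 × 11.19 ≈ 66 kt.
66 kt falls in the Category 1 band.

1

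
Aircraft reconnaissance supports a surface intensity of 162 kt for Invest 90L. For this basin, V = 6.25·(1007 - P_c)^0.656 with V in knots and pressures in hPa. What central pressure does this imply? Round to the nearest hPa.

ΔP = (V / 6.25)^(1/0.656) = (162/6.25)^1.524.
162/6.25 = 25.920; 25.920^1.524 ≈ 142.87 hPa.
P_c = 1007 − 142.87 = 864.13 ≈ 864 hPa.

864 hPa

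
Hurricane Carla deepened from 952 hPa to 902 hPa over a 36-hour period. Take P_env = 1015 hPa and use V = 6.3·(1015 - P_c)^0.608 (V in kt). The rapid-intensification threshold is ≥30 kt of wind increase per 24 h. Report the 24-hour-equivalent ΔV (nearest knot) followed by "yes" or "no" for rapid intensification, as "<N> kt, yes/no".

V₁: ΔP = 63, V ≈ 6.3 × 63^0.608 ≈ 78.22 kt.
V₂: ΔP = 113, V ≈ 6.3 × 113^0.608 ≈ 111.59 kt.
ΔV over 36 h = 33.37 kt → 24 h equivalent = 33.37 × 24/36 ≈ 22.25 kt.
22 kt < 30 kt ⇒ not rapid intensification.

22 kt, no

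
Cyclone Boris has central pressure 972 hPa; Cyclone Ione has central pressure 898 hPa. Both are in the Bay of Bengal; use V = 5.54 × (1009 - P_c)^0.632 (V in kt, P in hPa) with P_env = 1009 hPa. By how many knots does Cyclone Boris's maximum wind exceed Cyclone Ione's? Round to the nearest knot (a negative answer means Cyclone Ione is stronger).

-54 kt

Cyclone Boris: ΔP = 37; V ≈ 5.54 × 37^0.632 ≈ 54.28 kt.
Cyclone Ione: ΔP = 111; V ≈ 5.54 × 111^0.632 ≈ 108.68 kt.
Difference ≈ 54.28 − 108.68 = -54.40 → -54 kt.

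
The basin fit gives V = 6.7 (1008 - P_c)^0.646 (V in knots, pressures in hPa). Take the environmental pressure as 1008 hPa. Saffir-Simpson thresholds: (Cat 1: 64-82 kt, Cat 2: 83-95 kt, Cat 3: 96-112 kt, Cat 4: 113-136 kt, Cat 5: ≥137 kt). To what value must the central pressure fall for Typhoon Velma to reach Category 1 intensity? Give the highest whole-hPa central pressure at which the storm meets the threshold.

Category 1 begins at V = 64 kt.
Required ΔP = (64/6.7)^(1/0.646) = 9.552^1.548 ≈ 32.90 hPa.
P_c ≤ 1008 − 32.90 = 975.10, so the highest integer P_c is 975 hPa.

975 hPa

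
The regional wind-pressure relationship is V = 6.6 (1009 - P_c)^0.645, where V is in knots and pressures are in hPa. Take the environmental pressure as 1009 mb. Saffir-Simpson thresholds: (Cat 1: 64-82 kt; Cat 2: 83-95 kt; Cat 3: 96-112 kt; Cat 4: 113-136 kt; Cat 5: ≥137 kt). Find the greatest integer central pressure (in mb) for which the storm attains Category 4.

927 mb

Category 4 begins at V = 113 kt.
Required ΔP = (113/6.6)^(1/0.645) = 17.121^1.550 ≈ 81.74 mb.
P_c ≤ 1009 − 81.74 = 927.26, so the highest integer P_c is 927 mb.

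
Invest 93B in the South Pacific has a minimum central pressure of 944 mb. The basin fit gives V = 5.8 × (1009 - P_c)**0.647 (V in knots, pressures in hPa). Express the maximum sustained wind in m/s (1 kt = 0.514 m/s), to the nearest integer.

ΔP = 1009 − 944 = 65 mb.
V ≈ 5.8 × 65^0.647 = 5.8 × 14.892 ≈ 86.374 kt.
86.374 × 0.514 ≈ 44.40 m/s → 44 m/s.

44 m/s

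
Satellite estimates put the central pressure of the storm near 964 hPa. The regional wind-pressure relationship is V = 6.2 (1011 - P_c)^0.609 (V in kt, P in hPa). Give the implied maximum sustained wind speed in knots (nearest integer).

65 kt

ΔP = 1011 − 964 = 47 hPa.
47^0.609 ≈ 10.431.
V ≈ 6.2 × 10.431 ≈ 64.7 kt.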